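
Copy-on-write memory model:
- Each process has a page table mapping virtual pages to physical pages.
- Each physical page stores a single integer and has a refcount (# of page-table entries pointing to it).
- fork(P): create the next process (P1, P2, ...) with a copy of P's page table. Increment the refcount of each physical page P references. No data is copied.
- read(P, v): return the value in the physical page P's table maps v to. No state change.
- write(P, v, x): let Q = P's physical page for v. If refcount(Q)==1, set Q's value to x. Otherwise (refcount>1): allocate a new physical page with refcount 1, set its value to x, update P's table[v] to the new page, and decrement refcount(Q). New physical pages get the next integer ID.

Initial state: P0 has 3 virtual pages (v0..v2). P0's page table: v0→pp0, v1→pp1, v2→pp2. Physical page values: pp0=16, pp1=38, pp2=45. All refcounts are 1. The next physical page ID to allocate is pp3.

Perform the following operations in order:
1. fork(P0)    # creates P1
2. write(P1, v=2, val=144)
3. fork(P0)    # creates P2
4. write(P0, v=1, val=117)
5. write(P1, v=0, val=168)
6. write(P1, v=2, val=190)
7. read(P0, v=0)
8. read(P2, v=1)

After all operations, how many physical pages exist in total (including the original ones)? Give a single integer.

Answer: 6

Derivation:
Op 1: fork(P0) -> P1. 3 ppages; refcounts: pp0:2 pp1:2 pp2:2
Op 2: write(P1, v2, 144). refcount(pp2)=2>1 -> COPY to pp3. 4 ppages; refcounts: pp0:2 pp1:2 pp2:1 pp3:1
Op 3: fork(P0) -> P2. 4 ppages; refcounts: pp0:3 pp1:3 pp2:2 pp3:1
Op 4: write(P0, v1, 117). refcount(pp1)=3>1 -> COPY to pp4. 5 ppages; refcounts: pp0:3 pp1:2 pp2:2 pp3:1 pp4:1
Op 5: write(P1, v0, 168). refcount(pp0)=3>1 -> COPY to pp5. 6 ppages; refcounts: pp0:2 pp1:2 pp2:2 pp3:1 pp4:1 pp5:1
Op 6: write(P1, v2, 190). refcount(pp3)=1 -> write in place. 6 ppages; refcounts: pp0:2 pp1:2 pp2:2 pp3:1 pp4:1 pp5:1
Op 7: read(P0, v0) -> 16. No state change.
Op 8: read(P2, v1) -> 38. No state change.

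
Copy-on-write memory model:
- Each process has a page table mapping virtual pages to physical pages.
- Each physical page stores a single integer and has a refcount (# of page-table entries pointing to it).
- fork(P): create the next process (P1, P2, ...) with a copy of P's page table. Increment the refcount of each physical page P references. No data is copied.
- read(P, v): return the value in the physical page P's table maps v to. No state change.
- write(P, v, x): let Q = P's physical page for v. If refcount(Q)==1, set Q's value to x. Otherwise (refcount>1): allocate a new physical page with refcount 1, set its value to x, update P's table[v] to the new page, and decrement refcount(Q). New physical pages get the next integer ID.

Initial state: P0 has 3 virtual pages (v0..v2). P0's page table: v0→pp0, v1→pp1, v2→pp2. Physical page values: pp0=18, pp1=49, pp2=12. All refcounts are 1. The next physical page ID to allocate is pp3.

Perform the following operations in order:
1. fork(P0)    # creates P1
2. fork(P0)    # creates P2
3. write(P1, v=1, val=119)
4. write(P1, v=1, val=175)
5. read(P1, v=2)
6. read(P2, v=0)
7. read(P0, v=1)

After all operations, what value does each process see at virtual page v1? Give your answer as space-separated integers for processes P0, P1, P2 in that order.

Op 1: fork(P0) -> P1. 3 ppages; refcounts: pp0:2 pp1:2 pp2:2
Op 2: fork(P0) -> P2. 3 ppages; refcounts: pp0:3 pp1:3 pp2:3
Op 3: write(P1, v1, 119). refcount(pp1)=3>1 -> COPY to pp3. 4 ppages; refcounts: pp0:3 pp1:2 pp2:3 pp3:1
Op 4: write(P1, v1, 175). refcount(pp3)=1 -> write in place. 4 ppages; refcounts: pp0:3 pp1:2 pp2:3 pp3:1
Op 5: read(P1, v2) -> 12. No state change.
Op 6: read(P2, v0) -> 18. No state change.
Op 7: read(P0, v1) -> 49. No state change.
P0: v1 -> pp1 = 49
P1: v1 -> pp3 = 175
P2: v1 -> pp1 = 49

Answer: 49 175 49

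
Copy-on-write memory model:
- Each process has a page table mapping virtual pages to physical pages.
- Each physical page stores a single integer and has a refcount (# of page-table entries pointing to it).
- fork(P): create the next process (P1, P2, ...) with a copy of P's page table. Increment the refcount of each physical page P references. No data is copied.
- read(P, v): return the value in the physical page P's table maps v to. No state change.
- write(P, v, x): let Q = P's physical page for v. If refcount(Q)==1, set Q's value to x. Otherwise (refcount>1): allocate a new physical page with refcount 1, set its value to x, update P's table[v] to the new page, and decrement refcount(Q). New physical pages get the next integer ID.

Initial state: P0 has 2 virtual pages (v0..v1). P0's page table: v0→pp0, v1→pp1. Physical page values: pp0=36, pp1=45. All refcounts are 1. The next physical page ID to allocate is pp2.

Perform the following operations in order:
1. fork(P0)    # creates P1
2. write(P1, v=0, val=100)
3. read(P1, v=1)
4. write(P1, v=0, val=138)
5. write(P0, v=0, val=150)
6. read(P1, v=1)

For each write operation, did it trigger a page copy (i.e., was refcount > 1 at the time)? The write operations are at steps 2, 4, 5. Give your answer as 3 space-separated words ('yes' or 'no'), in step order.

Op 1: fork(P0) -> P1. 2 ppages; refcounts: pp0:2 pp1:2
Op 2: write(P1, v0, 100). refcount(pp0)=2>1 -> COPY to pp2. 3 ppages; refcounts: pp0:1 pp1:2 pp2:1
Op 3: read(P1, v1) -> 45. No state change.
Op 4: write(P1, v0, 138). refcount(pp2)=1 -> write in place. 3 ppages; refcounts: pp0:1 pp1:2 pp2:1
Op 5: write(P0, v0, 150). refcount(pp0)=1 -> write in place. 3 ppages; refcounts: pp0:1 pp1:2 pp2:1
Op 6: read(P1, v1) -> 45. No state change.

yes no no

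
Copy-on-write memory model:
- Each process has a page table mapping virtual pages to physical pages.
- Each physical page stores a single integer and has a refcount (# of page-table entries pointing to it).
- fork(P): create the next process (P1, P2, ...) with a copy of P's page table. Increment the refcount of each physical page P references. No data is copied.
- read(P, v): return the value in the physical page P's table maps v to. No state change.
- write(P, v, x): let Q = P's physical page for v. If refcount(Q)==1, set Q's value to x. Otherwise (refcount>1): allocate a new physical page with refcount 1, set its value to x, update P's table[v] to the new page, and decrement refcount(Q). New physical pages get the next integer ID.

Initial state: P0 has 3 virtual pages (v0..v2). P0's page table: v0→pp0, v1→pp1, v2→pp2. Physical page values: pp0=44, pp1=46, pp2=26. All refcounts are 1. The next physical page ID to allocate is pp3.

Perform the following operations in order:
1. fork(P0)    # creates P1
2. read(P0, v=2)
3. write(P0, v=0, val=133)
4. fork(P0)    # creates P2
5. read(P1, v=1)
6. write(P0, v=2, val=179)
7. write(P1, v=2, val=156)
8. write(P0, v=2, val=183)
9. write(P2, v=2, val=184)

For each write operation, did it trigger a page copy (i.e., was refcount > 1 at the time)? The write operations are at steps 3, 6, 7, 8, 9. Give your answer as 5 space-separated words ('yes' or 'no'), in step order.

Op 1: fork(P0) -> P1. 3 ppages; refcounts: pp0:2 pp1:2 pp2:2
Op 2: read(P0, v2) -> 26. No state change.
Op 3: write(P0, v0, 133). refcount(pp0)=2>1 -> COPY to pp3. 4 ppages; refcounts: pp0:1 pp1:2 pp2:2 pp3:1
Op 4: fork(P0) -> P2. 4 ppages; refcounts: pp0:1 pp1:3 pp2:3 pp3:2
Op 5: read(P1, v1) -> 46. No state change.
Op 6: write(P0, v2, 179). refcount(pp2)=3>1 -> COPY to pp4. 5 ppages; refcounts: pp0:1 pp1:3 pp2:2 pp3:2 pp4:1
Op 7: write(P1, v2, 156). refcount(pp2)=2>1 -> COPY to pp5. 6 ppages; refcounts: pp0:1 pp1:3 pp2:1 pp3:2 pp4:1 pp5:1
Op 8: write(P0, v2, 183). refcount(pp4)=1 -> write in place. 6 ppages; refcounts: pp0:1 pp1:3 pp2:1 pp3:2 pp4:1 pp5:1
Op 9: write(P2, v2, 184). refcount(pp2)=1 -> write in place. 6 ppages; refcounts: pp0:1 pp1:3 pp2:1 pp3:2 pp4:1 pp5:1

yes yes yes no no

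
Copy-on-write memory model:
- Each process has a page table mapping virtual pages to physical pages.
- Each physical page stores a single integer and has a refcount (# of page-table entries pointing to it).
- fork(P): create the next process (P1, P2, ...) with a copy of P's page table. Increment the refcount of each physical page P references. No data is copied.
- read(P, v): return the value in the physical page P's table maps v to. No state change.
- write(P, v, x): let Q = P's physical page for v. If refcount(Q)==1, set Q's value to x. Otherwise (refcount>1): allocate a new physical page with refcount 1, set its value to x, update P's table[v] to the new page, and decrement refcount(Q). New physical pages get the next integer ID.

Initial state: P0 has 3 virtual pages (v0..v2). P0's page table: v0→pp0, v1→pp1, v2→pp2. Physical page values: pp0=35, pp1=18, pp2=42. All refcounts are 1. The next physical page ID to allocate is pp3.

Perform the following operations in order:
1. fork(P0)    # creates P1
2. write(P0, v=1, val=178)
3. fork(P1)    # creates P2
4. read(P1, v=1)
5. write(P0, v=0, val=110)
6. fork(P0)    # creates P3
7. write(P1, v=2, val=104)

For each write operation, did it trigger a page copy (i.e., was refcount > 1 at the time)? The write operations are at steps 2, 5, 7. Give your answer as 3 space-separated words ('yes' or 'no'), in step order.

Op 1: fork(P0) -> P1. 3 ppages; refcounts: pp0:2 pp1:2 pp2:2
Op 2: write(P0, v1, 178). refcount(pp1)=2>1 -> COPY to pp3. 4 ppages; refcounts: pp0:2 pp1:1 pp2:2 pp3:1
Op 3: fork(P1) -> P2. 4 ppages; refcounts: pp0:3 pp1:2 pp2:3 pp3:1
Op 4: read(P1, v1) -> 18. No state change.
Op 5: write(P0, v0, 110). refcount(pp0)=3>1 -> COPY to pp4. 5 ppages; refcounts: pp0:2 pp1:2 pp2:3 pp3:1 pp4:1
Op 6: fork(P0) -> P3. 5 ppages; refcounts: pp0:2 pp1:2 pp2:4 pp3:2 pp4:2
Op 7: write(P1, v2, 104). refcount(pp2)=4>1 -> COPY to pp5. 6 ppages; refcounts: pp0:2 pp1:2 pp2:3 pp3:2 pp4:2 pp5:1

yes yes yes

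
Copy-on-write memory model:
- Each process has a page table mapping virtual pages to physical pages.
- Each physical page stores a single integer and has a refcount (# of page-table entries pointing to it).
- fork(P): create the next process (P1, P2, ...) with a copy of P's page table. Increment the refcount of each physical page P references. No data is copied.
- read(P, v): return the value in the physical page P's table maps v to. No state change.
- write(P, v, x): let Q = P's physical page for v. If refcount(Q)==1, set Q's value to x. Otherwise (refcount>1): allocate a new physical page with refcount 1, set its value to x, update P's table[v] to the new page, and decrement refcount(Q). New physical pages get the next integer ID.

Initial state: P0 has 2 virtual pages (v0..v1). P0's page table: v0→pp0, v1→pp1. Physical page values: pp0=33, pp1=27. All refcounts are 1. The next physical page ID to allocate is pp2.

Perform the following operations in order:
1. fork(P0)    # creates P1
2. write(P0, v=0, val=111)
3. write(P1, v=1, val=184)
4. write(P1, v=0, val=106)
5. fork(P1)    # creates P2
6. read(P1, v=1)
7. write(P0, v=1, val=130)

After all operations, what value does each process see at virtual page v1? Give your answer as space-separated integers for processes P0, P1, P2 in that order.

Answer: 130 184 184

Derivation:
Op 1: fork(P0) -> P1. 2 ppages; refcounts: pp0:2 pp1:2
Op 2: write(P0, v0, 111). refcount(pp0)=2>1 -> COPY to pp2. 3 ppages; refcounts: pp0:1 pp1:2 pp2:1
Op 3: write(P1, v1, 184). refcount(pp1)=2>1 -> COPY to pp3. 4 ppages; refcounts: pp0:1 pp1:1 pp2:1 pp3:1
Op 4: write(P1, v0, 106). refcount(pp0)=1 -> write in place. 4 ppages; refcounts: pp0:1 pp1:1 pp2:1 pp3:1
Op 5: fork(P1) -> P2. 4 ppages; refcounts: pp0:2 pp1:1 pp2:1 pp3:2
Op 6: read(P1, v1) -> 184. No state change.
Op 7: write(P0, v1, 130). refcount(pp1)=1 -> write in place. 4 ppages; refcounts: pp0:2 pp1:1 pp2:1 pp3:2
P0: v1 -> pp1 = 130
P1: v1 -> pp3 = 184
P2: v1 -> pp3 = 184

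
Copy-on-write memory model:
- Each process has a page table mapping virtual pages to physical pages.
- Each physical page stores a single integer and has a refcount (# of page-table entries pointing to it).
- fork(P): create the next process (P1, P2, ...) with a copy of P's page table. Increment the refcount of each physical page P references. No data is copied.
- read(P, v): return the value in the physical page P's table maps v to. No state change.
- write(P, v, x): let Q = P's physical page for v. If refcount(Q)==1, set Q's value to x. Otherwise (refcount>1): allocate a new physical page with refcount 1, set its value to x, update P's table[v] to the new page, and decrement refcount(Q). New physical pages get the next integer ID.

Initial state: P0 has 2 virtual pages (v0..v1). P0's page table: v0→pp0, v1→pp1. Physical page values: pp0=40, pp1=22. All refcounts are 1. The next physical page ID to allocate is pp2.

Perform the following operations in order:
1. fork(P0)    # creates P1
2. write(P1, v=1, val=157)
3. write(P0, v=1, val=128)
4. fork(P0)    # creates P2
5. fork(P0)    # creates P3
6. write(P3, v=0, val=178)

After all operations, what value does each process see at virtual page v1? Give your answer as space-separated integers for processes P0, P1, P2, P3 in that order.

Answer: 128 157 128 128

Derivation:
Op 1: fork(P0) -> P1. 2 ppages; refcounts: pp0:2 pp1:2
Op 2: write(P1, v1, 157). refcount(pp1)=2>1 -> COPY to pp2. 3 ppages; refcounts: pp0:2 pp1:1 pp2:1
Op 3: write(P0, v1, 128). refcount(pp1)=1 -> write in place. 3 ppages; refcounts: pp0:2 pp1:1 pp2:1
Op 4: fork(P0) -> P2. 3 ppages; refcounts: pp0:3 pp1:2 pp2:1
Op 5: fork(P0) -> P3. 3 ppages; refcounts: pp0:4 pp1:3 pp2:1
Op 6: write(P3, v0, 178). refcount(pp0)=4>1 -> COPY to pp3. 4 ppages; refcounts: pp0:3 pp1:3 pp2:1 pp3:1
P0: v1 -> pp1 = 128
P1: v1 -> pp2 = 157
P2: v1 -> pp1 = 128
P3: v1 -> pp1 = 128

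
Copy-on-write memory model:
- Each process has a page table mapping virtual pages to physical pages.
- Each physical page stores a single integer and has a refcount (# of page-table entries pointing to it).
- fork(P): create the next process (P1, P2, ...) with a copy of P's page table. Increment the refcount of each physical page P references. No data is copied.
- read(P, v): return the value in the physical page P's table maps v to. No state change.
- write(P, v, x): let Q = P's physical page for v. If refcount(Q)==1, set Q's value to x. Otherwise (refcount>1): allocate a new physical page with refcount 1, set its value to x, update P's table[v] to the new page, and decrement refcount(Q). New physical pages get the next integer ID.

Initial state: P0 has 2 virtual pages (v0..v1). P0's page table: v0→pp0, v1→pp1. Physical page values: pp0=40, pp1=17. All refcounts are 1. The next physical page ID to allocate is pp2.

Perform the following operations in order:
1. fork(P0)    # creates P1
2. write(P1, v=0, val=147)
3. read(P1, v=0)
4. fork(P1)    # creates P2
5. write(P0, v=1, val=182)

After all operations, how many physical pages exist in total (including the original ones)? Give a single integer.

Op 1: fork(P0) -> P1. 2 ppages; refcounts: pp0:2 pp1:2
Op 2: write(P1, v0, 147). refcount(pp0)=2>1 -> COPY to pp2. 3 ppages; refcounts: pp0:1 pp1:2 pp2:1
Op 3: read(P1, v0) -> 147. No state change.
Op 4: fork(P1) -> P2. 3 ppages; refcounts: pp0:1 pp1:3 pp2:2
Op 5: write(P0, v1, 182). refcount(pp1)=3>1 -> COPY to pp3. 4 ppages; refcounts: pp0:1 pp1:2 pp2:2 pp3:1

Answer: 4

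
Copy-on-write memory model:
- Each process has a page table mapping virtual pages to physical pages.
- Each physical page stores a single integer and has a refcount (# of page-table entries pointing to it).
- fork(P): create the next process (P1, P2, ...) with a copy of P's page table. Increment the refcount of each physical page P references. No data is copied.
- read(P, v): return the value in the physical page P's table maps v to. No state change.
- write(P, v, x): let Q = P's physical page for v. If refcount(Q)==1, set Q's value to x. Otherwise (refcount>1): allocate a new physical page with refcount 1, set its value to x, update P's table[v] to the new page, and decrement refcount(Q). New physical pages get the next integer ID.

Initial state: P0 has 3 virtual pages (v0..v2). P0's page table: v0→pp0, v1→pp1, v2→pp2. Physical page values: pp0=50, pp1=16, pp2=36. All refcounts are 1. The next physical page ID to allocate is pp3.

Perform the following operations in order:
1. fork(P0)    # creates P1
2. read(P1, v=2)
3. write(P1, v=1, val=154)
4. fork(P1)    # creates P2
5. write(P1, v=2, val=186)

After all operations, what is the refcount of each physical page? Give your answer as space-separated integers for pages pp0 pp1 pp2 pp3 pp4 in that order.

Answer: 3 1 2 2 1

Derivation:
Op 1: fork(P0) -> P1. 3 ppages; refcounts: pp0:2 pp1:2 pp2:2
Op 2: read(P1, v2) -> 36. No state change.
Op 3: write(P1, v1, 154). refcount(pp1)=2>1 -> COPY to pp3. 4 ppages; refcounts: pp0:2 pp1:1 pp2:2 pp3:1
Op 4: fork(P1) -> P2. 4 ppages; refcounts: pp0:3 pp1:1 pp2:3 pp3:2
Op 5: write(P1, v2, 186). refcount(pp2)=3>1 -> COPY to pp4. 5 ppages; refcounts: pp0:3 pp1:1 pp2:2 pp3:2 pp4:1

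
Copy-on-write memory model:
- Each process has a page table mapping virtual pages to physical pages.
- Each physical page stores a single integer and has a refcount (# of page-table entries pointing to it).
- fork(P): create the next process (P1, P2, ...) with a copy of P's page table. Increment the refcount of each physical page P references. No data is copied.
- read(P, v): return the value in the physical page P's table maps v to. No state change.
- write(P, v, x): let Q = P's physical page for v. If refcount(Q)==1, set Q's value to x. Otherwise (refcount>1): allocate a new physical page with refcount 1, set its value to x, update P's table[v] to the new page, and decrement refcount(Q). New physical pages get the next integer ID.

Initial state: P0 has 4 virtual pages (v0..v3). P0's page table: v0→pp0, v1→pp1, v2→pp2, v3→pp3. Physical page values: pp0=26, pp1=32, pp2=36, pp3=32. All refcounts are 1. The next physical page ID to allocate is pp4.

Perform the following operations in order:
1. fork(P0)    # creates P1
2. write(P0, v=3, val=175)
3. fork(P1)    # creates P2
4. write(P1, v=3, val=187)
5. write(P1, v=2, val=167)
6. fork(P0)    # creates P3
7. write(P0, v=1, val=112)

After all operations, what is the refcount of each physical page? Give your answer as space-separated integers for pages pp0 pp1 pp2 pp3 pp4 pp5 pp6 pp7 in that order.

Answer: 4 3 3 1 2 1 1 1

Derivation:
Op 1: fork(P0) -> P1. 4 ppages; refcounts: pp0:2 pp1:2 pp2:2 pp3:2
Op 2: write(P0, v3, 175). refcount(pp3)=2>1 -> COPY to pp4. 5 ppages; refcounts: pp0:2 pp1:2 pp2:2 pp3:1 pp4:1
Op 3: fork(P1) -> P2. 5 ppages; refcounts: pp0:3 pp1:3 pp2:3 pp3:2 pp4:1
Op 4: write(P1, v3, 187). refcount(pp3)=2>1 -> COPY to pp5. 6 ppages; refcounts: pp0:3 pp1:3 pp2:3 pp3:1 pp4:1 pp5:1
Op 5: write(P1, v2, 167). refcount(pp2)=3>1 -> COPY to pp6. 7 ppages; refcounts: pp0:3 pp1:3 pp2:2 pp3:1 pp4:1 pp5:1 pp6:1
Op 6: fork(P0) -> P3. 7 ppages; refcounts: pp0:4 pp1:4 pp2:3 pp3:1 pp4:2 pp5:1 pp6:1
Op 7: write(P0, v1, 112). refcount(pp1)=4>1 -> COPY to pp7. 8 ppages; refcounts: pp0:4 pp1:3 pp2:3 pp3:1 pp4:2 pp5:1 pp6:1 pp7:1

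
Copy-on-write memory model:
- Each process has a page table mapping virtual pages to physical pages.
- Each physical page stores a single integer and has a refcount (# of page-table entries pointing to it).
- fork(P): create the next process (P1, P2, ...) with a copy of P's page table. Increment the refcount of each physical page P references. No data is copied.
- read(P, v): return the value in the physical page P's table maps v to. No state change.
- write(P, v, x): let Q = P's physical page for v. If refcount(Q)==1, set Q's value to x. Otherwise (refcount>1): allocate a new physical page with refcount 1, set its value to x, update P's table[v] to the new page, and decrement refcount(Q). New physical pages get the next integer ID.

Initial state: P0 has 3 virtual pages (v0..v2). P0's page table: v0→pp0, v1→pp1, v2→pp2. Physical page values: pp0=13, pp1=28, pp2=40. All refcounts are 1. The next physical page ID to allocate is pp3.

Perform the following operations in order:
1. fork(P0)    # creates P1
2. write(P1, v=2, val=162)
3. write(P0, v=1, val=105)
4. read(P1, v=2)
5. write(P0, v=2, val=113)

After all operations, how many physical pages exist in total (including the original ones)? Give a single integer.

Answer: 5

Derivation:
Op 1: fork(P0) -> P1. 3 ppages; refcounts: pp0:2 pp1:2 pp2:2
Op 2: write(P1, v2, 162). refcount(pp2)=2>1 -> COPY to pp3. 4 ppages; refcounts: pp0:2 pp1:2 pp2:1 pp3:1
Op 3: write(P0, v1, 105). refcount(pp1)=2>1 -> COPY to pp4. 5 ppages; refcounts: pp0:2 pp1:1 pp2:1 pp3:1 pp4:1
Op 4: read(P1, v2) -> 162. No state change.
Op 5: write(P0, v2, 113). refcount(pp2)=1 -> write in place. 5 ppages; refcounts: pp0:2 pp1:1 pp2:1 pp3:1 pp4:1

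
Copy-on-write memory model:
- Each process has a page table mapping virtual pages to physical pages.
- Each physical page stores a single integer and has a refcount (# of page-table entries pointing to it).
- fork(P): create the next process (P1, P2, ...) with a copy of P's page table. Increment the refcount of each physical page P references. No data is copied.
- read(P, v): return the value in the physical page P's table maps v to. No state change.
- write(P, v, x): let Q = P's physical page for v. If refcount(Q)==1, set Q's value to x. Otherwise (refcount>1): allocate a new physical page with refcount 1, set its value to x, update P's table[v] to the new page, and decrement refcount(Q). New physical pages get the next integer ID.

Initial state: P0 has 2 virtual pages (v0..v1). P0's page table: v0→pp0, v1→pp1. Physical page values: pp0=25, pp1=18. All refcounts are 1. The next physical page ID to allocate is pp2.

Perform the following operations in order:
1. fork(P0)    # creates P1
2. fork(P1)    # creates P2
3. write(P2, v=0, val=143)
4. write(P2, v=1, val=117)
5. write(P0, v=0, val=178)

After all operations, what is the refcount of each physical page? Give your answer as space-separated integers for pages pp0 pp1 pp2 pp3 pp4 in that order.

Op 1: fork(P0) -> P1. 2 ppages; refcounts: pp0:2 pp1:2
Op 2: fork(P1) -> P2. 2 ppages; refcounts: pp0:3 pp1:3
Op 3: write(P2, v0, 143). refcount(pp0)=3>1 -> COPY to pp2. 3 ppages; refcounts: pp0:2 pp1:3 pp2:1
Op 4: write(P2, v1, 117). refcount(pp1)=3>1 -> COPY to pp3. 4 ppages; refcounts: pp0:2 pp1:2 pp2:1 pp3:1
Op 5: write(P0, v0, 178). refcount(pp0)=2>1 -> COPY to pp4. 5 ppages; refcounts: pp0:1 pp1:2 pp2:1 pp3:1 pp4:1

Answer: 1 2 1 1 1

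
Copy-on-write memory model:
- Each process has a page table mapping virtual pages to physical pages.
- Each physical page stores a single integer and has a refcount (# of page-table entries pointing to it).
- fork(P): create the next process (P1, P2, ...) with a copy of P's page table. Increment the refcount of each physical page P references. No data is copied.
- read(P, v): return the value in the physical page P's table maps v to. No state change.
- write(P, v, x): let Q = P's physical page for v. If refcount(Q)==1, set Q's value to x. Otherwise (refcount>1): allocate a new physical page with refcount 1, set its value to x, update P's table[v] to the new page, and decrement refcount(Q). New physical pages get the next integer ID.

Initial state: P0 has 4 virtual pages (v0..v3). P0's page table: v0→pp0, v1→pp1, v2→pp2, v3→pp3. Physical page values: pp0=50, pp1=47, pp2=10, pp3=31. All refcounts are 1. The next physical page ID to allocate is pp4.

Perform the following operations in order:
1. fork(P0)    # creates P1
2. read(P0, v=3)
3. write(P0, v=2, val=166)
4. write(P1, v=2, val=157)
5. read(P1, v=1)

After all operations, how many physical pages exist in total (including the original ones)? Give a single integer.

Op 1: fork(P0) -> P1. 4 ppages; refcounts: pp0:2 pp1:2 pp2:2 pp3:2
Op 2: read(P0, v3) -> 31. No state change.
Op 3: write(P0, v2, 166). refcount(pp2)=2>1 -> COPY to pp4. 5 ppages; refcounts: pp0:2 pp1:2 pp2:1 pp3:2 pp4:1
Op 4: write(P1, v2, 157). refcount(pp2)=1 -> write in place. 5 ppages; refcounts: pp0:2 pp1:2 pp2:1 pp3:2 pp4:1
Op 5: read(P1, v1) -> 47. No state change.

Answer: 5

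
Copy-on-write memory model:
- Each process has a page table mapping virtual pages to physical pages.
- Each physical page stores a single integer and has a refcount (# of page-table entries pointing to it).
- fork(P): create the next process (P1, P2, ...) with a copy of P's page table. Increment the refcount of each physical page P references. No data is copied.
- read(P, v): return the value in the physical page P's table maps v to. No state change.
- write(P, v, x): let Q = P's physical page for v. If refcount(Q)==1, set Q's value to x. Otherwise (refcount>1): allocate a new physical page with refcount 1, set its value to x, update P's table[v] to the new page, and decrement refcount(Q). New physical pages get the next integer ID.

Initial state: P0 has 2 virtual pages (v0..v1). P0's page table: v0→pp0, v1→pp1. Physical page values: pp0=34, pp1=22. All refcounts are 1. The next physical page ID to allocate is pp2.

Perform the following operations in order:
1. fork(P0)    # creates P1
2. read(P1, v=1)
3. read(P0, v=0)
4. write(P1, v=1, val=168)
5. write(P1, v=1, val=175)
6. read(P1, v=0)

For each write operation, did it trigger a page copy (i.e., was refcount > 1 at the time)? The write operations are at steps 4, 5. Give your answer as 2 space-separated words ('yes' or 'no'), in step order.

Op 1: fork(P0) -> P1. 2 ppages; refcounts: pp0:2 pp1:2
Op 2: read(P1, v1) -> 22. No state change.
Op 3: read(P0, v0) -> 34. No state change.
Op 4: write(P1, v1, 168). refcount(pp1)=2>1 -> COPY to pp2. 3 ppages; refcounts: pp0:2 pp1:1 pp2:1
Op 5: write(P1, v1, 175). refcount(pp2)=1 -> write in place. 3 ppages; refcounts: pp0:2 pp1:1 pp2:1
Op 6: read(P1, v0) -> 34. No state change.

yes no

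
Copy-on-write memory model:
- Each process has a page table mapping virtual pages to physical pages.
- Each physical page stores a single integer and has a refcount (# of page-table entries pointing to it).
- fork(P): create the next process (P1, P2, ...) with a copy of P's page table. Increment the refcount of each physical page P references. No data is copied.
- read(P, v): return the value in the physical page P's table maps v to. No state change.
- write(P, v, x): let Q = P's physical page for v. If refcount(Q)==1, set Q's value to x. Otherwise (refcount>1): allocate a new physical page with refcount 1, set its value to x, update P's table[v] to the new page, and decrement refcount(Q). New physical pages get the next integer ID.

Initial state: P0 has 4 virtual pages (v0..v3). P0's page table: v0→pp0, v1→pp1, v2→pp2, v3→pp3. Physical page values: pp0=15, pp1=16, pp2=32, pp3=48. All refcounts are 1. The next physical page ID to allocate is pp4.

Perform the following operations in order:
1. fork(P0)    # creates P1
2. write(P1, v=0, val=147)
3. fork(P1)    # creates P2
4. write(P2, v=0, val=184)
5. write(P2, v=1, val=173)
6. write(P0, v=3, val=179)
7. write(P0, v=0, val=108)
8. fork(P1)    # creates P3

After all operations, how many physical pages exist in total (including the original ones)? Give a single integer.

Answer: 8

Derivation:
Op 1: fork(P0) -> P1. 4 ppages; refcounts: pp0:2 pp1:2 pp2:2 pp3:2
Op 2: write(P1, v0, 147). refcount(pp0)=2>1 -> COPY to pp4. 5 ppages; refcounts: pp0:1 pp1:2 pp2:2 pp3:2 pp4:1
Op 3: fork(P1) -> P2. 5 ppages; refcounts: pp0:1 pp1:3 pp2:3 pp3:3 pp4:2
Op 4: write(P2, v0, 184). refcount(pp4)=2>1 -> COPY to pp5. 6 ppages; refcounts: pp0:1 pp1:3 pp2:3 pp3:3 pp4:1 pp5:1
Op 5: write(P2, v1, 173). refcount(pp1)=3>1 -> COPY to pp6. 7 ppages; refcounts: pp0:1 pp1:2 pp2:3 pp3:3 pp4:1 pp5:1 pp6:1
Op 6: write(P0, v3, 179). refcount(pp3)=3>1 -> COPY to pp7. 8 ppages; refcounts: pp0:1 pp1:2 pp2:3 pp3:2 pp4:1 pp5:1 pp6:1 pp7:1
Op 7: write(P0, v0, 108). refcount(pp0)=1 -> write in place. 8 ppages; refcounts: pp0:1 pp1:2 pp2:3 pp3:2 pp4:1 pp5:1 pp6:1 pp7:1
Op 8: fork(P1) -> P3. 8 ppages; refcounts: pp0:1 pp1:3 pp2:4 pp3:3 pp4:2 pp5:1 pp6:1 pp7:1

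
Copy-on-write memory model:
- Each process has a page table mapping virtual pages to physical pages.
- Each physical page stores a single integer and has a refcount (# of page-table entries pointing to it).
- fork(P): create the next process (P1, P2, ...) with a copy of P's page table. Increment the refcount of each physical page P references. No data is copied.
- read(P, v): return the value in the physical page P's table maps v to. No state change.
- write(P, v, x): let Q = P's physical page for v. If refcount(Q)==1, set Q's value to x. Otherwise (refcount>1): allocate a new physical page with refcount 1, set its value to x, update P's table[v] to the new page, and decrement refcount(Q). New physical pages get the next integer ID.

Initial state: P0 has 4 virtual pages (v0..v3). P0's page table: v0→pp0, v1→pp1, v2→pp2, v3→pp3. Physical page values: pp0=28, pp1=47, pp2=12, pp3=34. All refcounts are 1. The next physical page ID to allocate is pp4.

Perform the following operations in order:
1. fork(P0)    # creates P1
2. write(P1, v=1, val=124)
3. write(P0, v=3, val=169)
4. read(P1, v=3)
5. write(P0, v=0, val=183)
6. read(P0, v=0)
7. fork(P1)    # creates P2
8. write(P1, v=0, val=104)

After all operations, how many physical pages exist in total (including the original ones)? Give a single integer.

Answer: 8

Derivation:
Op 1: fork(P0) -> P1. 4 ppages; refcounts: pp0:2 pp1:2 pp2:2 pp3:2
Op 2: write(P1, v1, 124). refcount(pp1)=2>1 -> COPY to pp4. 5 ppages; refcounts: pp0:2 pp1:1 pp2:2 pp3:2 pp4:1
Op 3: write(P0, v3, 169). refcount(pp3)=2>1 -> COPY to pp5. 6 ppages; refcounts: pp0:2 pp1:1 pp2:2 pp3:1 pp4:1 pp5:1
Op 4: read(P1, v3) -> 34. No state change.
Op 5: write(P0, v0, 183). refcount(pp0)=2>1 -> COPY to pp6. 7 ppages; refcounts: pp0:1 pp1:1 pp2:2 pp3:1 pp4:1 pp5:1 pp6:1
Op 6: read(P0, v0) -> 183. No state change.
Op 7: fork(P1) -> P2. 7 ppages; refcounts: pp0:2 pp1:1 pp2:3 pp3:2 pp4:2 pp5:1 pp6:1
Op 8: write(P1, v0, 104). refcount(pp0)=2>1 -> COPY to pp7. 8 ppages; refcounts: pp0:1 pp1:1 pp2:3 pp3:2 pp4:2 pp5:1 pp6:1 pp7:1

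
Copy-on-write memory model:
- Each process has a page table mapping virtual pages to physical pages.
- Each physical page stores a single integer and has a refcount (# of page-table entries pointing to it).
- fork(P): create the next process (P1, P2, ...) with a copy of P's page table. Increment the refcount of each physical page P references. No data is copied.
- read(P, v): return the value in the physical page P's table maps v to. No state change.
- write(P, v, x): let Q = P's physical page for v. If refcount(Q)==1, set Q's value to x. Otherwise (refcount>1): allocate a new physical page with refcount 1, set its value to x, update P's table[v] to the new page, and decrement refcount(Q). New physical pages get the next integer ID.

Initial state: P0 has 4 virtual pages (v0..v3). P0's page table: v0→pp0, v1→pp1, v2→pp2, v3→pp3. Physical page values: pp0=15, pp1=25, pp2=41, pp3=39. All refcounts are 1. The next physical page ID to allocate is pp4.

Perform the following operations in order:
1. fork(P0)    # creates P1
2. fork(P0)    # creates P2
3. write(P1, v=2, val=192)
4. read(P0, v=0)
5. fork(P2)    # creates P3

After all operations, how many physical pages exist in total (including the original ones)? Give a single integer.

Op 1: fork(P0) -> P1. 4 ppages; refcounts: pp0:2 pp1:2 pp2:2 pp3:2
Op 2: fork(P0) -> P2. 4 ppages; refcounts: pp0:3 pp1:3 pp2:3 pp3:3
Op 3: write(P1, v2, 192). refcount(pp2)=3>1 -> COPY to pp4. 5 ppages; refcounts: pp0:3 pp1:3 pp2:2 pp3:3 pp4:1
Op 4: read(P0, v0) -> 15. No state change.
Op 5: fork(P2) -> P3. 5 ppages; refcounts: pp0:4 pp1:4 pp2:3 pp3:4 pp4:1

Answer: 5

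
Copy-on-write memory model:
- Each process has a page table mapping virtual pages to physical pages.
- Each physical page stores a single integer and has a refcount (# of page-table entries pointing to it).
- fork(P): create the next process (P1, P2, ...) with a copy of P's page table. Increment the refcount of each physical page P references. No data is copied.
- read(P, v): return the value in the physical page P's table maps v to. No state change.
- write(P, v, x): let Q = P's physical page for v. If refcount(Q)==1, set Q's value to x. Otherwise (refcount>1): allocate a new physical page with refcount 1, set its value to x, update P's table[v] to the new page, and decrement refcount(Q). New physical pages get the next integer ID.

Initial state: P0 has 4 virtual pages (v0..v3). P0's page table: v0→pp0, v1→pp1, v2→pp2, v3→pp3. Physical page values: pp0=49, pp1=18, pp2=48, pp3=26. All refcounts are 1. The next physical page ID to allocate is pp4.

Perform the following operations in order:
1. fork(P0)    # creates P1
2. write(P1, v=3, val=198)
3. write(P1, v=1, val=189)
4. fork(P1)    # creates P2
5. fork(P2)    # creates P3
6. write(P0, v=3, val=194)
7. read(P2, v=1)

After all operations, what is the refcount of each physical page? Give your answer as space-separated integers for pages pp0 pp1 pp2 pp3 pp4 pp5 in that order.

Op 1: fork(P0) -> P1. 4 ppages; refcounts: pp0:2 pp1:2 pp2:2 pp3:2
Op 2: write(P1, v3, 198). refcount(pp3)=2>1 -> COPY to pp4. 5 ppages; refcounts: pp0:2 pp1:2 pp2:2 pp3:1 pp4:1
Op 3: write(P1, v1, 189). refcount(pp1)=2>1 -> COPY to pp5. 6 ppages; refcounts: pp0:2 pp1:1 pp2:2 pp3:1 pp4:1 pp5:1
Op 4: fork(P1) -> P2. 6 ppages; refcounts: pp0:3 pp1:1 pp2:3 pp3:1 pp4:2 pp5:2
Op 5: fork(P2) -> P3. 6 ppages; refcounts: pp0:4 pp1:1 pp2:4 pp3:1 pp4:3 pp5:3
Op 6: write(P0, v3, 194). refcount(pp3)=1 -> write in place. 6 ppages; refcounts: pp0:4 pp1:1 pp2:4 pp3:1 pp4:3 pp5:3
Op 7: read(P2, v1) -> 189. No state change.

Answer: 4 1 4 1 3 3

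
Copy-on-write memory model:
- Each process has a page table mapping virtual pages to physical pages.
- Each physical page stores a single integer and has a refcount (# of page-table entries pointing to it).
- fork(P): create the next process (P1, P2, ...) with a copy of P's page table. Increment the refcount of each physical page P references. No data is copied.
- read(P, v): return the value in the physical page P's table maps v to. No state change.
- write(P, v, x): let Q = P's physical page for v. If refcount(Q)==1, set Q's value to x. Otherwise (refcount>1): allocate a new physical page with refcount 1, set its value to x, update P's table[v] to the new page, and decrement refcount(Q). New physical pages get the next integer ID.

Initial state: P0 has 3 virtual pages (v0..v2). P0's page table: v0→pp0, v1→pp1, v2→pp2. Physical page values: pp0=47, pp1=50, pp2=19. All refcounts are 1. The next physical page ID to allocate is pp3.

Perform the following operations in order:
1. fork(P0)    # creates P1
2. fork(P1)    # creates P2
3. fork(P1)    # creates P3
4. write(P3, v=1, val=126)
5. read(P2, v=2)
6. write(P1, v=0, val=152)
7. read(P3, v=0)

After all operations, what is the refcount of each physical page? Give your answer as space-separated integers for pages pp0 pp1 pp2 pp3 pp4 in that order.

Answer: 3 3 4 1 1

Derivation:
Op 1: fork(P0) -> P1. 3 ppages; refcounts: pp0:2 pp1:2 pp2:2
Op 2: fork(P1) -> P2. 3 ppages; refcounts: pp0:3 pp1:3 pp2:3
Op 3: fork(P1) -> P3. 3 ppages; refcounts: pp0:4 pp1:4 pp2:4
Op 4: write(P3, v1, 126). refcount(pp1)=4>1 -> COPY to pp3. 4 ppages; refcounts: pp0:4 pp1:3 pp2:4 pp3:1
Op 5: read(P2, v2) -> 19. No state change.
Op 6: write(P1, v0, 152). refcount(pp0)=4>1 -> COPY to pp4. 5 ppages; refcounts: pp0:3 pp1:3 pp2:4 pp3:1 pp4:1
Op 7: read(P3, v0) -> 47. No state change.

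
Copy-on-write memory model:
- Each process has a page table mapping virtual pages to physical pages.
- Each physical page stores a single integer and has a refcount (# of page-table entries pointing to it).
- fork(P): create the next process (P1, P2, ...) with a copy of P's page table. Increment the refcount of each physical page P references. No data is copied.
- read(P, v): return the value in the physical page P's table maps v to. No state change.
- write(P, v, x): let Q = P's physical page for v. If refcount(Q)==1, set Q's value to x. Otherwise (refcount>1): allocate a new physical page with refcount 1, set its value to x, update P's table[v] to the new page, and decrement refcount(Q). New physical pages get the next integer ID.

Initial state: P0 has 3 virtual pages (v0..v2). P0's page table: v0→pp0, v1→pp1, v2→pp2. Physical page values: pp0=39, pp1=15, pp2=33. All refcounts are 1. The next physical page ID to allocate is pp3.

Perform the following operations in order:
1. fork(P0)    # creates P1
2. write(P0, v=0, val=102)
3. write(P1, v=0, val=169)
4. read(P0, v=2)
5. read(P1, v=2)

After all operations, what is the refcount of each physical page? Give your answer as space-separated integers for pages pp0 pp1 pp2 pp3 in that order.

Answer: 1 2 2 1

Derivation:
Op 1: fork(P0) -> P1. 3 ppages; refcounts: pp0:2 pp1:2 pp2:2
Op 2: write(P0, v0, 102). refcount(pp0)=2>1 -> COPY to pp3. 4 ppages; refcounts: pp0:1 pp1:2 pp2:2 pp3:1
Op 3: write(P1, v0, 169). refcount(pp0)=1 -> write in place. 4 ppages; refcounts: pp0:1 pp1:2 pp2:2 pp3:1
Op 4: read(P0, v2) -> 33. No state change.
Op 5: read(P1, v2) -> 33. No state change.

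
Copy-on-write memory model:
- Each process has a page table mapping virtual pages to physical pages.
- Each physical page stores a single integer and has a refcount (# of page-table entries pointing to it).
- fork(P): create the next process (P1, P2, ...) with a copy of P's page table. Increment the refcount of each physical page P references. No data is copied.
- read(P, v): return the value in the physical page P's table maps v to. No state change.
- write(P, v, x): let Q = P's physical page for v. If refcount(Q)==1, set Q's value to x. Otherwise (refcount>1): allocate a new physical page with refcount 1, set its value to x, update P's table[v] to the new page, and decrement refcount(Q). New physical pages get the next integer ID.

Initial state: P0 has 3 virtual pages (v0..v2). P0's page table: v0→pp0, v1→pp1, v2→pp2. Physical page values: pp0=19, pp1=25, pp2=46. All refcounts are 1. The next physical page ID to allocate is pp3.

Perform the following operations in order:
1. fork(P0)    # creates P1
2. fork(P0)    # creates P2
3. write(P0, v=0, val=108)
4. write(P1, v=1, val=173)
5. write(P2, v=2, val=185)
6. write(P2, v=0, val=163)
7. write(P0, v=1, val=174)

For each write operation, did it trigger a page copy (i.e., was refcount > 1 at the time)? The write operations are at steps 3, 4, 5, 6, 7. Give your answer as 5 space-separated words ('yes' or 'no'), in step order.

Op 1: fork(P0) -> P1. 3 ppages; refcounts: pp0:2 pp1:2 pp2:2
Op 2: fork(P0) -> P2. 3 ppages; refcounts: pp0:3 pp1:3 pp2:3
Op 3: write(P0, v0, 108). refcount(pp0)=3>1 -> COPY to pp3. 4 ppages; refcounts: pp0:2 pp1:3 pp2:3 pp3:1
Op 4: write(P1, v1, 173). refcount(pp1)=3>1 -> COPY to pp4. 5 ppages; refcounts: pp0:2 pp1:2 pp2:3 pp3:1 pp4:1
Op 5: write(P2, v2, 185). refcount(pp2)=3>1 -> COPY to pp5. 6 ppages; refcounts: pp0:2 pp1:2 pp2:2 pp3:1 pp4:1 pp5:1
Op 6: write(P2, v0, 163). refcount(pp0)=2>1 -> COPY to pp6. 7 ppages; refcounts: pp0:1 pp1:2 pp2:2 pp3:1 pp4:1 pp5:1 pp6:1
Op 7: write(P0, v1, 174). refcount(pp1)=2>1 -> COPY to pp7. 8 ppages; refcounts: pp0:1 pp1:1 pp2:2 pp3:1 pp4:1 pp5:1 pp6:1 pp7:1

yes yes yes yes yes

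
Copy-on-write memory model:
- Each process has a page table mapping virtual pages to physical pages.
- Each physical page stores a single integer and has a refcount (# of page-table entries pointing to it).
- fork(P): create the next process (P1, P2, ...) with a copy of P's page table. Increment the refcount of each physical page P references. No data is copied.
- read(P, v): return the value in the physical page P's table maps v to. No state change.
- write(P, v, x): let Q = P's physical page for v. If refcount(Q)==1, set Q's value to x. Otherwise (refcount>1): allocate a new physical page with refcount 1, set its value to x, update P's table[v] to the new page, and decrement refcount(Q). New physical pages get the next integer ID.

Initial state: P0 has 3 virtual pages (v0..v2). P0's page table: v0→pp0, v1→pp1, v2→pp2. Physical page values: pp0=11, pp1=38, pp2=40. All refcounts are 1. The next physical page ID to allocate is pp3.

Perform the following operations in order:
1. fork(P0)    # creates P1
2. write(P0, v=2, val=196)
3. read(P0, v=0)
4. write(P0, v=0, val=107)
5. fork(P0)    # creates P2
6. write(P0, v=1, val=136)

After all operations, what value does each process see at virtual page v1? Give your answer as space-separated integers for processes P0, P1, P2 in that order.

Answer: 136 38 38

Derivation:
Op 1: fork(P0) -> P1. 3 ppages; refcounts: pp0:2 pp1:2 pp2:2
Op 2: write(P0, v2, 196). refcount(pp2)=2>1 -> COPY to pp3. 4 ppages; refcounts: pp0:2 pp1:2 pp2:1 pp3:1
Op 3: read(P0, v0) -> 11. No state change.
Op 4: write(P0, v0, 107). refcount(pp0)=2>1 -> COPY to pp4. 5 ppages; refcounts: pp0:1 pp1:2 pp2:1 pp3:1 pp4:1
Op 5: fork(P0) -> P2. 5 ppages; refcounts: pp0:1 pp1:3 pp2:1 pp3:2 pp4:2
Op 6: write(P0, v1, 136). refcount(pp1)=3>1 -> COPY to pp5. 6 ppages; refcounts: pp0:1 pp1:2 pp2:1 pp3:2 pp4:2 pp5:1
P0: v1 -> pp5 = 136
P1: v1 -> pp1 = 38
P2: v1 -> pp1 = 38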